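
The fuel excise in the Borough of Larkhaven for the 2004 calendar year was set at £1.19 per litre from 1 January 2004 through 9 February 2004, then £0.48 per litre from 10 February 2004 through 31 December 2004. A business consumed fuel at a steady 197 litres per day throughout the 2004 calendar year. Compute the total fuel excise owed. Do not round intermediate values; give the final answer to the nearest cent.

£40203.76

1 January – 9 February 2004: 40 days × 197 litres/day = 7,880 litres at £1.19/litre → £9377.20
10 February – 31 December 2004: 326 days × 197 litres/day = 64,222 litres at £0.48/litre → £30826.56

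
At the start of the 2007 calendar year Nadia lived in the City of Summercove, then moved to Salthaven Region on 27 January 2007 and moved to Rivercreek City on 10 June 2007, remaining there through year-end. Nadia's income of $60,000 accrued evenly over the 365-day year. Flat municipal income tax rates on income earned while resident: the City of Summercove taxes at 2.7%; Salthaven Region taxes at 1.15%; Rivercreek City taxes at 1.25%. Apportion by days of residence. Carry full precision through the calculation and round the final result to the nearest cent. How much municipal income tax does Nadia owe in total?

$789.95

The City of Summercove, 1 January – 26 January 2007: 26 days → $60,000 × 2.7% × 26/365 = $115.3973
Salthaven Region, 27 January – 9 June 2007: 134 days → $60,000 × 1.15% × 134/365 = $253.3151
Rivercreek City, 10 June – 31 December 2007: 205 days → $60,000 × 1.25% × 205/365 = $421.2329
Total = $789.9452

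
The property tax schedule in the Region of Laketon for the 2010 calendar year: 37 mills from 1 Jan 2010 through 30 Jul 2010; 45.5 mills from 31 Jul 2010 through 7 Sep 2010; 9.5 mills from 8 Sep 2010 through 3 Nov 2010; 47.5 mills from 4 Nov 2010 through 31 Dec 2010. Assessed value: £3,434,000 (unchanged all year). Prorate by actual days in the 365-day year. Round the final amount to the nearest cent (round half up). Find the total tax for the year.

1 Jan – 30 Jul 2010: 211 days at 37 mills → £3,434,000 × 3.7% × 211/365 = £73,449.9671
31 Jul – 7 Sep 2010: 39 days at 45.5 mills → £3,434,000 × 4.55% × 39/365 = £16,694.8849
8 Sep – 3 Nov 2010: 57 days at 9.5 mills → £3,434,000 × 0.95% × 57/365 = £5,094.5507
4 Nov – 31 Dec 2010: 58 days at 47.5 mills → £3,434,000 × 4.75% × 58/365 = £25,919.6438
Total = £121,159.0466

£121,159.05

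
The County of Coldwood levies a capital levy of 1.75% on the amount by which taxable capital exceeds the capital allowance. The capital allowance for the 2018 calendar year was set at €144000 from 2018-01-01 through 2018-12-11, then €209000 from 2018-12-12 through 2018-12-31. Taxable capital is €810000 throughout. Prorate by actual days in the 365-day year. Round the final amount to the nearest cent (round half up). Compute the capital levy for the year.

2018-01-01 to 2018-12-11: 345 days, exemption €144000 → (€810000 − €144000) × 1.75% × 345/365 = €11016.3699
2018-12-12 to 2018-12-31: 20 days, exemption €209000 → (€810000 − €209000) × 1.75% × 20/365 = €576.3014
Total = €11592.6712

€11592.67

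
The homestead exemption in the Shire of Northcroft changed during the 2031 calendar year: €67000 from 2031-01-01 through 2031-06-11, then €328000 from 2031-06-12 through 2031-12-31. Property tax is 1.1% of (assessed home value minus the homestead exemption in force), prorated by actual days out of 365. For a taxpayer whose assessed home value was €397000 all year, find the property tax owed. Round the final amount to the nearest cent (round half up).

2031-01-01 to 2031-06-11: 162 days, exemption €67000 → (€397000 − €67000) × 1.1% × 162/365 = €1611.1233
2031-06-12 to 2031-12-31: 203 days, exemption €328000 → (€397000 − €328000) × 1.1% × 203/365 = €422.1288
Total = €2033.2521

€2033.25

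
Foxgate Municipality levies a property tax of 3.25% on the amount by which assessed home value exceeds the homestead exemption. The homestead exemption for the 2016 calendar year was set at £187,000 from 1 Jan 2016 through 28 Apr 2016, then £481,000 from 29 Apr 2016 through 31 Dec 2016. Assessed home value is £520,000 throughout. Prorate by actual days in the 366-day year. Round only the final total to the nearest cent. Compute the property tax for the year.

1 Jan – 28 Apr 2016: 119 days, exemption £187,000 → (£520,000 − £187,000) × 3.25% × 119/366 = £3,518.7910
29 Apr – 31 Dec 2016: 247 days, exemption £481,000 → (£520,000 − £481,000) × 3.25% × 247/366 = £855.3893
Total = £4,374.1803

£4,374.18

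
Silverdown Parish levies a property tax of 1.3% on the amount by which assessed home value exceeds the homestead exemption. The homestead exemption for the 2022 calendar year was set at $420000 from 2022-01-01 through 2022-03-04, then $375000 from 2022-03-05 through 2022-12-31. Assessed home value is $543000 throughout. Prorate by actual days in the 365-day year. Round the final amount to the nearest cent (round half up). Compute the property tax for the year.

$2083.03

2022-01-01 to 2022-03-04: 63 days, exemption $420000 → ($543000 − $420000) × 1.3% × 63/365 = $275.9918
2022-03-05 to 2022-12-31: 302 days, exemption $375000 → ($543000 − $375000) × 1.3% × 302/365 = $1807.0356
Total = $2083.0274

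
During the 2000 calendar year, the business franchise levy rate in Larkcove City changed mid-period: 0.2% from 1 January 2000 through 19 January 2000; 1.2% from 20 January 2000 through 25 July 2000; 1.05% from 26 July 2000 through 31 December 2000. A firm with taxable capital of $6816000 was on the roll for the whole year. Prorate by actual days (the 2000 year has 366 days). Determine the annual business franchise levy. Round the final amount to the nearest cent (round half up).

$73812.07

1 January – 19 January 2000: 19 days at 0.2% → $6816000 × 0.2% × 19/366 = $707.6721
20 January – 25 July 2000: 188 days at 1.2% → $6816000 × 1.2% × 188/366 = $42013.3770
26 July – 31 December 2000: 159 days at 1.05% → $6816000 × 1.05% × 159/366 = $31091.0164
Total = $73812.0656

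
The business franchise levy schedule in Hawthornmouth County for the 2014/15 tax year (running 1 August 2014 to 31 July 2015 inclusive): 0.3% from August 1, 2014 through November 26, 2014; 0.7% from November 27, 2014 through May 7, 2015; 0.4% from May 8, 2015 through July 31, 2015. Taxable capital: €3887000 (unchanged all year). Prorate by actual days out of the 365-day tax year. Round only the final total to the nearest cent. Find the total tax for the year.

€19466.95

August 1 – November 26, 2014: 118 days at 0.3% → €3887000 × 0.3% × 118/365 = €3769.8575
November 27, 2014 – May 7, 2015: 162 days at 0.7% → €3887000 × 0.7% × 162/365 = €12076.3233
May 8 – July 31, 2015: 85 days at 0.4% → €3887000 × 0.4% × 85/365 = €3620.7671
Total = €19466.9479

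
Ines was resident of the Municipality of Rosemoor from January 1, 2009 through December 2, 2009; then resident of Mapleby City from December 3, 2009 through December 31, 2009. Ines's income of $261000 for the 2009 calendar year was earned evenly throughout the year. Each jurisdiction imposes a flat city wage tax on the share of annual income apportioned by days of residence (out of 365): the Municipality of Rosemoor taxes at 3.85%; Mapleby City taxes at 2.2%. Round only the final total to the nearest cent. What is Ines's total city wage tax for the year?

The Municipality of Rosemoor, January 1 – December 2, 2009: 336 days → $261000 × 3.85% × 336/365 = $9250.1260
Mapleby City, December 3 – December 31, 2009: 29 days → $261000 × 2.2% × 29/365 = $456.2137
Total = $9706.3397

$9706.34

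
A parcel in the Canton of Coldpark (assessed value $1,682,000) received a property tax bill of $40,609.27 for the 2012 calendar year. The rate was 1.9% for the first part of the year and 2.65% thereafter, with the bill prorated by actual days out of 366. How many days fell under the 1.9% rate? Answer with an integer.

115 days

Let d = days at the first rate; then 366 − d days at the second rate.
$1,682,000 × [1.9%·d + 2.65%·(366−d)] / 366 = $40,609.27
Solving gives d = 115, so the new rate took effect on 25 April 2012.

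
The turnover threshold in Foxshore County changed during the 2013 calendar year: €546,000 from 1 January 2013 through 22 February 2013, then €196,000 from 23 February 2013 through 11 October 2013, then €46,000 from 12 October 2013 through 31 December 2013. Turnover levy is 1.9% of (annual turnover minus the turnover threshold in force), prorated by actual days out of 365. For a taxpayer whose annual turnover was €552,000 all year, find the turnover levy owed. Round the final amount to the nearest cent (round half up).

€6,430.85

1 January – 22 February 2013: 53 days, exemption €546,000 → (€552,000 − €546,000) × 1.9% × 53/365 = €16.5534
23 February – 11 October 2013: 231 days, exemption €196,000 → (€552,000 − €196,000) × 1.9% × 231/365 = €4,280.7781
12 October – 31 December 2013: 81 days, exemption €46,000 → (€552,000 − €46,000) × 1.9% × 81/365 = €2,133.5178
Total = €6,430.8493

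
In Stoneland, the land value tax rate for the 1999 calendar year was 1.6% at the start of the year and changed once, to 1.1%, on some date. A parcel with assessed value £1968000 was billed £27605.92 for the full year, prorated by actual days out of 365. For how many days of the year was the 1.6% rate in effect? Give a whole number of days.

Let d = days at the first rate; then 365 − d days at the second rate.
£1968000 × [1.6%·d + 1.1%·(365−d)] / 365 = £27605.92
Solving gives d = 221, so the new rate took effect on 10 August 1999.

221 days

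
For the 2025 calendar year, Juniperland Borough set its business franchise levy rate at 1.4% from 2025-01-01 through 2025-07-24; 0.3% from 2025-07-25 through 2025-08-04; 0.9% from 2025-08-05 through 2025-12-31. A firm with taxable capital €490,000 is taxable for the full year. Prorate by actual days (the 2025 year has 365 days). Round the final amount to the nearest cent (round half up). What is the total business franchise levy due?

2025-01-01 to 2025-07-24: 205 days at 1.4% → €490,000 × 1.4% × 205/365 = €3,852.8767
2025-07-25 to 2025-08-04: 11 days at 0.3% → €490,000 × 0.3% × 11/365 = €44.3014
2025-08-05 to 2025-12-31: 149 days at 0.9% → €490,000 × 0.9% × 149/365 = €1,800.2466
Total = €5,697.4247

€5,697.42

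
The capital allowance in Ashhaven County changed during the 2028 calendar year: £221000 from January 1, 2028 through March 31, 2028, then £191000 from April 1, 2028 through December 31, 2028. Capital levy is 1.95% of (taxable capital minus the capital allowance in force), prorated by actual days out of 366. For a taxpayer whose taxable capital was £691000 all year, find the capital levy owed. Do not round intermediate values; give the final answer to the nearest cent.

January 1 – March 31, 2028: 91 days, exemption £221000 → (£691000 − £221000) × 1.95% × 91/366 = £2278.7295
April 1 – December 31, 2028: 275 days, exemption £191000 → (£691000 − £191000) × 1.95% × 275/366 = £7325.8197
Total = £9604.5492

£9604.55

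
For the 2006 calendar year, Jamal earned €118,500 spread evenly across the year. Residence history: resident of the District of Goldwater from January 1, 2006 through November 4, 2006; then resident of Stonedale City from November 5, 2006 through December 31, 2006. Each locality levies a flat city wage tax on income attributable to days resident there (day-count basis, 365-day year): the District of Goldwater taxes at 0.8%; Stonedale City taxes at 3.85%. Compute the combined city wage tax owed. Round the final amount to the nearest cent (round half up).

The District of Goldwater, January 1 – November 4, 2006: 308 days → €118,500 × 0.8% × 308/365 = €799.9562
Stonedale City, November 5 – December 31, 2006: 57 days → €118,500 × 3.85% × 57/365 = €712.4610
Total = €1,512.4171

€1,512.42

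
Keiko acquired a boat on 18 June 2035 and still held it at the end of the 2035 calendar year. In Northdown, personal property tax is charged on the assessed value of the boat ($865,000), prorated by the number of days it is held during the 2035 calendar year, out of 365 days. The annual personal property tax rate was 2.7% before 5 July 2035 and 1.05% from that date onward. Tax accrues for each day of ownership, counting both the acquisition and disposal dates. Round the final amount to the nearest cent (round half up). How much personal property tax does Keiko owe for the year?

18 June – 4 July 2035: 17 days at 2.7% → $865,000 × 2.7% × 17/365 = $1,087.7671
5 July – 31 December 2035: 180 days at 1.05% → $865,000 × 1.05% × 180/365 = $4,479.0411
Total = $5,566.8082

$5,566.81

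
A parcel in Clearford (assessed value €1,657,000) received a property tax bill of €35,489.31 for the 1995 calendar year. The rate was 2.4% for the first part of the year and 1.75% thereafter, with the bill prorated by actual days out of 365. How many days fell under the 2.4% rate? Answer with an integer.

Let d = days at the first rate; then 365 − d days at the second rate.
€1,657,000 × [2.4%·d + 1.75%·(365−d)] / 365 = €35,489.31
Solving gives d = 220, so the new rate took effect on 9 August 1995.

220 days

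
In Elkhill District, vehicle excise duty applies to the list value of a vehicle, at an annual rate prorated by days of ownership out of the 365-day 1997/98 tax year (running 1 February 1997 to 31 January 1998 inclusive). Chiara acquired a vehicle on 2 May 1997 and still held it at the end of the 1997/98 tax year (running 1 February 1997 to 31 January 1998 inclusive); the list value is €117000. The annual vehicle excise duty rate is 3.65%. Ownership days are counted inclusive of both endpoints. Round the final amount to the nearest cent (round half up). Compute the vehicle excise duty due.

€3217.50

Days held (2 May 1997 – 31 Jan 1998): 275 out of 365
Tax = €117000 × 3.65% × 275/365 = €3217.5000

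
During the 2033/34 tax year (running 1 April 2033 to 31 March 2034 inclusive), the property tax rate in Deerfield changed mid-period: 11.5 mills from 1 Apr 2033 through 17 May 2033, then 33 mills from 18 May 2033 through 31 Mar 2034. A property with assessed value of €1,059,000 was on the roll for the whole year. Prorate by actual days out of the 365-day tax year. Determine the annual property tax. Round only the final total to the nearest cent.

€32,015.17

1 Apr – 17 May 2033: 47 days at 11.5 mills → €1,059,000 × 1.15% × 47/365 = €1,568.1904
18 May 2033 – 31 Mar 2034: 318 days at 33 mills → €1,059,000 × 3.3% × 318/365 = €30,446.9753
Total = €32,015.1658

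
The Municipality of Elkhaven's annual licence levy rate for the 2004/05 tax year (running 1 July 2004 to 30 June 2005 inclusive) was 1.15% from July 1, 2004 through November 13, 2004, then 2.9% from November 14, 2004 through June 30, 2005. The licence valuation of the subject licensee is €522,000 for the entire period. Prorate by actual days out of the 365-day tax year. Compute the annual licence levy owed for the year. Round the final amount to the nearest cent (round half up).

€11,734.27

July 1 – November 13, 2004: 136 days at 1.15% → €522,000 × 1.15% × 136/365 = €2,236.7342
November 14, 2004 – June 30, 2005: 229 days at 2.9% → €522,000 × 2.9% × 229/365 = €9,497.5397
Total = €11,734.2740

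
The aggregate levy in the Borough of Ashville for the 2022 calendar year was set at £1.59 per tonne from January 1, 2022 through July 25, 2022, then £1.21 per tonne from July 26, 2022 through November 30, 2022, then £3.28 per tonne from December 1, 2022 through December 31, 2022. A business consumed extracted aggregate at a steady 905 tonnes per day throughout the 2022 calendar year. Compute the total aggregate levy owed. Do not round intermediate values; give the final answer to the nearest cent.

January 1 – July 25, 2022: 206 days × 905 tonnes/day = 186,430 tonnes at £1.59/tonne → £296,423.70
July 26 – November 30, 2022: 128 days × 905 tonnes/day = 115,840 tonnes at £1.21/tonne → £140,166.40
December 1 – December 31, 2022: 31 days × 905 tonnes/day = 28,055 tonnes at £3.28/tonne → £92,020.40

£528,610.50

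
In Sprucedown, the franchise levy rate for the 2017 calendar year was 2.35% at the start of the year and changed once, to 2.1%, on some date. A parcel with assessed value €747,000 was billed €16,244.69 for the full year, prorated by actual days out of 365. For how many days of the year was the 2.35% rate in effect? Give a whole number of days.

Let d = days at the first rate; then 365 − d days at the second rate.
€747,000 × [2.35%·d + 2.1%·(365−d)] / 365 = €16,244.69
Solving gives d = 109, so the new rate took effect on 20 Apr 2017.

109 days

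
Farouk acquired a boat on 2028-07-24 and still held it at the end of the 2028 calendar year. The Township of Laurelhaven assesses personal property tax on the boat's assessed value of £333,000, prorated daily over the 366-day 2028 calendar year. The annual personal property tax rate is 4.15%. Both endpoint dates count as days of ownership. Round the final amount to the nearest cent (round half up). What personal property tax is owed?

Days held (2028-07-24 to 2028-12-31): 161 out of 366
Tax = £333,000 × 4.15% × 161/366 = £6,079.0697

£6,079.07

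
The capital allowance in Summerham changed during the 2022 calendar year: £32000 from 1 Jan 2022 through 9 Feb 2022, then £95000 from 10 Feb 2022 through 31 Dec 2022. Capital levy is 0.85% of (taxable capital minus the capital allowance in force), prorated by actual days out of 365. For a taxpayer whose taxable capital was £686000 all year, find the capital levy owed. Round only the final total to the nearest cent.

1 Jan – 9 Feb 2022: 40 days, exemption £32000 → (£686000 − £32000) × 0.85% × 40/365 = £609.2055
10 Feb – 31 Dec 2022: 325 days, exemption £95000 → (£686000 − £95000) × 0.85% × 325/365 = £4472.9795
Total = £5082.1849

£5082.18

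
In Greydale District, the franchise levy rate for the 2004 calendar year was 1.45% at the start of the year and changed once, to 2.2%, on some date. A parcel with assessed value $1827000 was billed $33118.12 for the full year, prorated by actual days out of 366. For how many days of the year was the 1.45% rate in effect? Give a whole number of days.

189 days

Let d = days at the first rate; then 366 − d days at the second rate.
$1827000 × [1.45%·d + 2.2%·(366−d)] / 366 = $33118.12
Solving gives d = 189, so the new rate took effect on July 8, 2004.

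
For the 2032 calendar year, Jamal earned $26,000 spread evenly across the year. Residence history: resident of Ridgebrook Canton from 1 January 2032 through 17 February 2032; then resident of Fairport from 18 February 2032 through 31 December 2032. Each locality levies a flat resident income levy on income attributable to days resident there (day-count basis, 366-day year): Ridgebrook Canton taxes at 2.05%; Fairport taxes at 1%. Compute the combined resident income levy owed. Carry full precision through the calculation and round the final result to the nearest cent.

$295.80

Ridgebrook Canton, 1 January – 17 February 2032: 48 days → $26,000 × 2.05% × 48/366 = $69.9016
Fairport, 18 February – 31 December 2032: 318 days → $26,000 × 1% × 318/366 = $225.9016
Total = $295.8033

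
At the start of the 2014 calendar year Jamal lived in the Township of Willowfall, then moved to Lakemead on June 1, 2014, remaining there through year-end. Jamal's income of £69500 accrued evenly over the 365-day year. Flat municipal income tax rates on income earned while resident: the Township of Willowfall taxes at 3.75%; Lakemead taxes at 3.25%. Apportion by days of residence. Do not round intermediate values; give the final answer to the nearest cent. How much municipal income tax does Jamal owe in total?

£2402.51

The Township of Willowfall, January 1 – May 31, 2014: 151 days → £69500 × 3.75% × 151/365 = £1078.2021
Lakemead, June 1 – December 31, 2014: 214 days → £69500 × 3.25% × 214/365 = £1324.3082
Total = £2402.5103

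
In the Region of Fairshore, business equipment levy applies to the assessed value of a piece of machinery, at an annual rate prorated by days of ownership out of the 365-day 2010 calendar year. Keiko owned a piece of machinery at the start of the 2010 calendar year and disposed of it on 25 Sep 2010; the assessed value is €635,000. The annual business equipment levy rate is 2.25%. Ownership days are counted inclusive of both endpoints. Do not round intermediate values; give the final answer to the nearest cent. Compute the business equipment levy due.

€10,490.55

Days held (1 Jan – 25 Sep 2010): 268 out of 365
Tax = €635,000 × 2.25% × 268/365 = €10,490.5479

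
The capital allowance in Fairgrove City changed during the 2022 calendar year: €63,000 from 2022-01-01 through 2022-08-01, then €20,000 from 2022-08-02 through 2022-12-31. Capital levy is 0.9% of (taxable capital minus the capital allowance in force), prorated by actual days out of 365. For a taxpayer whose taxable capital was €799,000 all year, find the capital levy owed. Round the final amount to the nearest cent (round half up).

€6,785.16

2022-01-01 to 2022-08-01: 213 days, exemption €63,000 → (€799,000 − €63,000) × 0.9% × 213/365 = €3,865.5123
2022-08-02 to 2022-12-31: 152 days, exemption €20,000 → (€799,000 − €20,000) × 0.9% × 152/365 = €2,919.6493
Total = €6,785.1616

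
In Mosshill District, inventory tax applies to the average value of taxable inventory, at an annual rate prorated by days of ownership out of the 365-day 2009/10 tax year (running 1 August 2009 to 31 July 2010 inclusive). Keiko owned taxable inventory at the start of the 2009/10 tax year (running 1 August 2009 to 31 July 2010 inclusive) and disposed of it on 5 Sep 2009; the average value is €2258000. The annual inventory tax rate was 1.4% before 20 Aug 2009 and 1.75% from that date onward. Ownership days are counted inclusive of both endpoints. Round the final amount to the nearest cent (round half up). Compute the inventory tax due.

€3485.98

1 Aug – 19 Aug 2009: 19 days at 1.4% → €2258000 × 1.4% × 19/365 = €1645.5562
20 Aug – 5 Sep 2009: 17 days at 1.75% → €2258000 × 1.75% × 17/365 = €1840.4247
Total = €3485.9808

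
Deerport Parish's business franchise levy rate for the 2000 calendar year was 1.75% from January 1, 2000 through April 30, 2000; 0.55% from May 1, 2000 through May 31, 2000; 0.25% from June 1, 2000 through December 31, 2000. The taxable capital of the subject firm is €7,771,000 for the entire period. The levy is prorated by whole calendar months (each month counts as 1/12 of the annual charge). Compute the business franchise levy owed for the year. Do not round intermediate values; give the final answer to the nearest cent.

January 1 – April 30, 2000: 4 months at 1.75% → €7,771,000 × 1.75% × 4/12 = €45,330.8333
May 1 – May 31, 2000: 1 month at 0.55% → €7,771,000 × 0.55% × 1/12 = €3,561.7083
June 1 – December 31, 2000: 7 months at 0.25% → €7,771,000 × 0.25% × 7/12 = €11,332.7083
Total = €60,225.2500

€60,225.25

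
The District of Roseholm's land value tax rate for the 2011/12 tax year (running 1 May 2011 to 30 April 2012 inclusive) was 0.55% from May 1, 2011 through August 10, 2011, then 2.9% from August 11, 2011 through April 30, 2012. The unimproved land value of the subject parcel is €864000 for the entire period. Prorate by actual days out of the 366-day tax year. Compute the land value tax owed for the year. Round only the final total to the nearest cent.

May 1 – August 10, 2011: 102 days at 0.55% → €864000 × 0.55% × 102/366 = €1324.3279
August 11, 2011 – April 30, 2012: 264 days at 2.9% → €864000 × 2.9% × 264/366 = €18073.1803
Total = €19397.5082

€19397.51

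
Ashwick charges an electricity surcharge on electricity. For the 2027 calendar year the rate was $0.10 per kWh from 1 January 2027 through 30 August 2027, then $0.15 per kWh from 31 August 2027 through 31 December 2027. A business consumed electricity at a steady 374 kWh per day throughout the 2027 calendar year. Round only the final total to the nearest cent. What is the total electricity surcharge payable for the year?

$15,951.10

1 January – 30 August 2027: 242 days × 374 kWh/day = 90,508 kWh at $0.10/kWh → $9,050.80
31 August – 31 December 2027: 123 days × 374 kWh/day = 46,002 kWh at $0.15/kWh → $6,900.30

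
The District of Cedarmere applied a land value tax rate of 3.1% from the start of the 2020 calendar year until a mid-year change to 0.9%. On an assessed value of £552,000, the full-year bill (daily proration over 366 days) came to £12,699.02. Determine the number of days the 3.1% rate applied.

Let d = days at the first rate; then 366 − d days at the second rate.
£552,000 × [3.1%·d + 0.9%·(366−d)] / 366 = £12,699.02
Solving gives d = 233, so the new rate took effect on 21 Aug 2020.

233 days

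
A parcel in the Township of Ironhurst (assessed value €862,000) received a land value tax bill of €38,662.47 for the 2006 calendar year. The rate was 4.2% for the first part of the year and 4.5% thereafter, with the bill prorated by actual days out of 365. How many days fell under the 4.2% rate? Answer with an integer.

18 days

Let d = days at the first rate; then 365 − d days at the second rate.
€862,000 × [4.2%·d + 4.5%·(365−d)] / 365 = €38,662.47
Solving gives d = 18, so the new rate took effect on 19 Jan 2006.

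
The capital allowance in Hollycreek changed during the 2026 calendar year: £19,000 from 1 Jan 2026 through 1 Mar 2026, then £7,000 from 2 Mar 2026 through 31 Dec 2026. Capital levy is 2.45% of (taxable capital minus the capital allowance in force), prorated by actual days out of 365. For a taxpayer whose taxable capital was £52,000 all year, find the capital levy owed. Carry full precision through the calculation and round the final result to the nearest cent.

1 Jan – 1 Mar 2026: 60 days, exemption £19,000 → (£52,000 − £19,000) × 2.45% × 60/365 = £132.9041
2 Mar – 31 Dec 2026: 305 days, exemption £7,000 → (£52,000 − £7,000) × 2.45% × 305/365 = £921.2671
Total = £1,054.1712

£1,054.17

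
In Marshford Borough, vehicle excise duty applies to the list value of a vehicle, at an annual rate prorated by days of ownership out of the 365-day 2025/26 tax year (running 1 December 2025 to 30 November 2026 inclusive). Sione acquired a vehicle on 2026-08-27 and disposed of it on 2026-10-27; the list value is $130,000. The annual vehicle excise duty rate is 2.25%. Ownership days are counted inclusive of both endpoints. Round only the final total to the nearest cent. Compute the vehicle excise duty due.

Days held (2026-08-27 to 2026-10-27): 62 out of 365
Tax = $130,000 × 2.25% × 62/365 = $496.8493

$496.85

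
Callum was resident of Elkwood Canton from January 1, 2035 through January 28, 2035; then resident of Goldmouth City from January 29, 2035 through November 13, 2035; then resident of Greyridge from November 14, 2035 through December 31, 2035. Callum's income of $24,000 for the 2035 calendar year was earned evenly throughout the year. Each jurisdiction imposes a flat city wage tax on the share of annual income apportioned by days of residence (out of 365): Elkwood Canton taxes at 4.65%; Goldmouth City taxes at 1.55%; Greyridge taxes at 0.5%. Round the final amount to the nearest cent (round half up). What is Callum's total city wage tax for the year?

$395.93

Elkwood Canton, January 1 – January 28, 2035: 28 days → $24,000 × 4.65% × 28/365 = $85.6110
Goldmouth City, January 29 – November 13, 2035: 289 days → $24,000 × 1.55% × 289/365 = $294.5425
Greyridge, November 14 – December 31, 2035: 48 days → $24,000 × 0.5% × 48/365 = $15.7808
Total = $395.9342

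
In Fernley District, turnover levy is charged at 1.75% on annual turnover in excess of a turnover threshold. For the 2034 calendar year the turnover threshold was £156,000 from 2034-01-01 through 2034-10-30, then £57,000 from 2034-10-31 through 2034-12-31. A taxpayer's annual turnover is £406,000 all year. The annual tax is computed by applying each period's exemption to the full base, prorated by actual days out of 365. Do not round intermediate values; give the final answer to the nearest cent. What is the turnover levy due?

£4,669.29

2034-01-01 to 2034-10-30: 303 days, exemption £156,000 → (£406,000 − £156,000) × 1.75% × 303/365 = £3,631.8493
2034-10-31 to 2034-12-31: 62 days, exemption £57,000 → (£406,000 − £57,000) × 1.75% × 62/365 = £1,037.4384
Total = £4,669.2877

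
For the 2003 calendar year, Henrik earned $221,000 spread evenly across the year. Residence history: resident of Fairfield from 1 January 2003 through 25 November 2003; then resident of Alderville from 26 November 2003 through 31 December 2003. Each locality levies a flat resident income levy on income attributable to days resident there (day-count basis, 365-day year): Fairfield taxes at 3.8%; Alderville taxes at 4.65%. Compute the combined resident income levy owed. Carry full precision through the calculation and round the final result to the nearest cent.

Fairfield, 1 January – 25 November 2003: 329 days → $221,000 × 3.8% × 329/365 = $7,569.7041
Alderville, 26 November – 31 December 2003: 36 days → $221,000 × 4.65% × 36/365 = $1,013.5726
Total = $8,583.2767

$8,583.28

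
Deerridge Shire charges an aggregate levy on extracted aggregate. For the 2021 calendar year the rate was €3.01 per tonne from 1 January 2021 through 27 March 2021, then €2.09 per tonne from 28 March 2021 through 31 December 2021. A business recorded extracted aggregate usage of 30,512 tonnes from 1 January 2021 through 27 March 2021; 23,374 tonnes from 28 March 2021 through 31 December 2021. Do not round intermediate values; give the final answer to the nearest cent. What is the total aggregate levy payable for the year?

€140,692.78

1 January – 27 March 2021: 30,512 tonnes at €3.01/tonne → €91,841.12
28 March – 31 December 2021: 23,374 tonnes at €2.09/tonne → €48,851.66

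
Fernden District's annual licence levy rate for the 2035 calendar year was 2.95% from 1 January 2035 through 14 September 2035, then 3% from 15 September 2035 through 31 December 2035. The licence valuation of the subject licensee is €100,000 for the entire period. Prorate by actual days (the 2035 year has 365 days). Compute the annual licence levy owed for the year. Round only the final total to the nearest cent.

€2,964.79

1 January – 14 September 2035: 257 days at 2.95% → €100,000 × 2.95% × 257/365 = €2,077.1233
15 September – 31 December 2035: 108 days at 3% → €100,000 × 3% × 108/365 = €887.6712
Total = €2,964.7945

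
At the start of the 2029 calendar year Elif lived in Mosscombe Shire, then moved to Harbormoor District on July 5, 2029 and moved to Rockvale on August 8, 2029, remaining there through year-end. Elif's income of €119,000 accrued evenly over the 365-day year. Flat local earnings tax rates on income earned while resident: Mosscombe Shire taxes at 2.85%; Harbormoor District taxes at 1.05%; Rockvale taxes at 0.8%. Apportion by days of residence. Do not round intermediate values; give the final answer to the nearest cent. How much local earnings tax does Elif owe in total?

€2,216.17

Mosscombe Shire, January 1 – July 4, 2029: 185 days → €119,000 × 2.85% × 185/365 = €1,718.9795
Harbormoor District, July 5 – August 7, 2029: 34 days → €119,000 × 1.05% × 34/365 = €116.3918
Rockvale, August 8 – December 31, 2029: 146 days → €119,000 × 0.8% × 146/365 = €380.8000
Total = €2,216.1712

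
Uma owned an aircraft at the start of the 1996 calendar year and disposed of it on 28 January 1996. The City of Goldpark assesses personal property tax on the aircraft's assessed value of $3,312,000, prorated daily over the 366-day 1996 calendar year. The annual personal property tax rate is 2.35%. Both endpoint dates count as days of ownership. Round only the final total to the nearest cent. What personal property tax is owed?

Days held (1 January – 28 January 1996): 28 out of 366
Tax = $3,312,000 × 2.35% × 28/366 = $5,954.3607

$5,954.36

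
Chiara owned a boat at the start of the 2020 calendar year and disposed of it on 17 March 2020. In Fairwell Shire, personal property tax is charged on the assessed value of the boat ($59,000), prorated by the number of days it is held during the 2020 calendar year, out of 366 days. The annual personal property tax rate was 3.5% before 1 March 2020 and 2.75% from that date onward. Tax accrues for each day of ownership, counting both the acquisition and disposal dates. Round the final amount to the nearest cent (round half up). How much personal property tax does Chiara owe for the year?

1 January – 29 February 2020: 60 days at 3.5% → $59,000 × 3.5% × 60/366 = $338.5246
1 March – 17 March 2020: 17 days at 2.75% → $59,000 × 2.75% × 17/366 = $75.3620
Total = $413.8866

$413.89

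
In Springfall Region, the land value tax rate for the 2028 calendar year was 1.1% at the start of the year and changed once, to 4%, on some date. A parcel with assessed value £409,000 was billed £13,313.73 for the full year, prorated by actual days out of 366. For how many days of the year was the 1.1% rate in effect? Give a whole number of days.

Let d = days at the first rate; then 366 − d days at the second rate.
£409,000 × [1.1%·d + 4%·(366−d)] / 366 = £13,313.73
Solving gives d = 94, so the new rate took effect on April 4, 2028.

94 days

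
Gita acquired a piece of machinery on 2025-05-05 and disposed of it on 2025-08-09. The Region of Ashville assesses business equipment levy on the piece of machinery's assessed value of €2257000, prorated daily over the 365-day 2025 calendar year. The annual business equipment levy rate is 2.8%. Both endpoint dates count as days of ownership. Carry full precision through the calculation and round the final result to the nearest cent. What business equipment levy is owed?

Days held (2025-05-05 to 2025-08-09): 97 out of 365
Tax = €2257000 × 2.8% × 97/365 = €16794.5534

€16794.55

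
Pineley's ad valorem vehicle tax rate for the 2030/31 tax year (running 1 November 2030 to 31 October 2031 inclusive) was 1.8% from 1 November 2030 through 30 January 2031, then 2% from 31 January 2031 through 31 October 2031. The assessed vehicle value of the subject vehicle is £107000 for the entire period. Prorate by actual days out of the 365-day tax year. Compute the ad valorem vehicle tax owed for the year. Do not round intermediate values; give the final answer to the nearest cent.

£2086.65

1 November 2030 – 30 January 2031: 91 days at 1.8% → £107000 × 1.8% × 91/365 = £480.1808
31 January – 31 October 2031: 274 days at 2% → £107000 × 2% × 274/365 = £1606.4658
Total = £2086.6466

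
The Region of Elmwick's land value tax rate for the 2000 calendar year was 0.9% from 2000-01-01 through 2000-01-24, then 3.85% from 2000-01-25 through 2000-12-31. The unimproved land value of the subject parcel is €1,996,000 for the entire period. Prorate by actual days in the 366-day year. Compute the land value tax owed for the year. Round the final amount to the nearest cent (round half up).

€72,984.89

2000-01-01 to 2000-01-24: 24 days at 0.9% → €1,996,000 × 0.9% × 24/366 = €1,177.9672
2000-01-25 to 2000-12-31: 342 days at 3.85% → €1,996,000 × 3.85% × 342/366 = €71,806.9180
Total = €72,984.8852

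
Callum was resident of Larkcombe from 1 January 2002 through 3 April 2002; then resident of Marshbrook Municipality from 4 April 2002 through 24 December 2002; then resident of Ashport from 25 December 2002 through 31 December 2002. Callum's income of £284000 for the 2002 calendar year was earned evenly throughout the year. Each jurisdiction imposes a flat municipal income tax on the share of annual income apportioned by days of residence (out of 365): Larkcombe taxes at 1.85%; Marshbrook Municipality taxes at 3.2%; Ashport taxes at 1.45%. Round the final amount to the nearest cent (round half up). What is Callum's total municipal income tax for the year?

Larkcombe, 1 January – 3 April 2002: 93 days → £284000 × 1.85% × 93/365 = £1338.6904
Marshbrook Municipality, 4 April – 24 December 2002: 265 days → £284000 × 3.2% × 265/365 = £6598.1370
Ashport, 25 December – 31 December 2002: 7 days → £284000 × 1.45% × 7/365 = £78.9753
Total = £8015.8027

£8015.80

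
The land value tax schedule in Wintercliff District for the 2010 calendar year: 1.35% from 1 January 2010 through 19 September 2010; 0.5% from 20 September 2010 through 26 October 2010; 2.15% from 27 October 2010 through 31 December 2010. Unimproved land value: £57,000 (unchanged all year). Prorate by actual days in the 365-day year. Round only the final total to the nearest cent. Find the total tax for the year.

1 January – 19 September 2010: 262 days at 1.35% → £57,000 × 1.35% × 262/365 = £552.3534
20 September – 26 October 2010: 37 days at 0.5% → £57,000 × 0.5% × 37/365 = £28.8904
27 October – 31 December 2010: 66 days at 2.15% → £57,000 × 2.15% × 66/365 = £221.5973
Total = £802.8411

£802.84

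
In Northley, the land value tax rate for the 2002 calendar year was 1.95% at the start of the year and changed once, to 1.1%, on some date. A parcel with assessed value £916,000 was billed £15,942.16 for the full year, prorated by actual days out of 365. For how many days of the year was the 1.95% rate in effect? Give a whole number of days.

Let d = days at the first rate; then 365 − d days at the second rate.
£916,000 × [1.95%·d + 1.1%·(365−d)] / 365 = £15,942.16
Solving gives d = 275, so the new rate took effect on 3 October 2002.

275 days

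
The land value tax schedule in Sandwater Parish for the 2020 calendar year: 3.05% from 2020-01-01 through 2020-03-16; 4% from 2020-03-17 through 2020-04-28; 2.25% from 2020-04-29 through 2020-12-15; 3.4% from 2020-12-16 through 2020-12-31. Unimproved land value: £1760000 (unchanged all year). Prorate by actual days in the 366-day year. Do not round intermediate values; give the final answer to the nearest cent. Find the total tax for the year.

2020-01-01 to 2020-03-16: 76 days at 3.05% → £1760000 × 3.05% × 76/366 = £11146.6667
2020-03-17 to 2020-04-28: 43 days at 4% → £1760000 × 4% × 43/366 = £8271.0383
2020-04-29 to 2020-12-15: 231 days at 2.25% → £1760000 × 2.25% × 231/366 = £24993.4426
2020-12-16 to 2020-12-31: 16 days at 3.4% → £1760000 × 3.4% × 16/366 = £2615.9563
Total = £47027.1038

£47027.10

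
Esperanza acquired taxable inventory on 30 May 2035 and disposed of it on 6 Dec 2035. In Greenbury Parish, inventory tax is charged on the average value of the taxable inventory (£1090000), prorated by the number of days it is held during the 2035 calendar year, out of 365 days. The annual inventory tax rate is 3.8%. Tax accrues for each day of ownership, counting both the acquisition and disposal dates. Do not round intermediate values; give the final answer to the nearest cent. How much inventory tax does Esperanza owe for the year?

£21674.58

Days held (30 May – 6 Dec 2035): 191 out of 365
Tax = £1090000 × 3.8% × 191/365 = £21674.5753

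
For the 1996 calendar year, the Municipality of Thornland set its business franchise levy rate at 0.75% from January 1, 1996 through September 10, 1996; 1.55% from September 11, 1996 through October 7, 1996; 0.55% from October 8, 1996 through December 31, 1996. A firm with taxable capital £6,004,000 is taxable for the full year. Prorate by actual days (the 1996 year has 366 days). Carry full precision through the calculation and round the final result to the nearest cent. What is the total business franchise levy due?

January 1 – September 10, 1996: 254 days at 0.75% → £6,004,000 × 0.75% × 254/366 = £31,250.3279
September 11 – October 7, 1996: 27 days at 1.55% → £6,004,000 × 1.55% × 27/366 = £6,865.2295
October 8 – December 31, 1996: 85 days at 0.55% → £6,004,000 × 0.55% × 85/366 = £7,669.0437
Total = £45,784.6011

£45,784.60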